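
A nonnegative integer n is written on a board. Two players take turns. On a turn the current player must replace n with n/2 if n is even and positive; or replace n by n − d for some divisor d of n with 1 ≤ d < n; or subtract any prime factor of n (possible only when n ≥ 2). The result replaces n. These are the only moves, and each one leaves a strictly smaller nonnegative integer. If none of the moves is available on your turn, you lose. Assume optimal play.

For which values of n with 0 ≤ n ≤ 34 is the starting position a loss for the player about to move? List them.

0, 1, 4, 9, 14, 20, 26, 32

Positions with no move are L. A position that does have a move is losing for the player to move precisely when every available move leads to a winning position for the opponent. Fill in the labels:
n=0: no move → L
n=1: no move → L
n=2: →0(L), so W
n=3: →0(L), so W
n=4: →2(W), 3(W) — all W, so L
n=5: →0(L), so W
n=6: →4(L), so W
n=7: →0(L), so W
n=8: →4(L), so W
n=9: →6(W), 8(W) — all W, so L
n=10: →9(L), so W
n=11: →0(L), so W
n=12: →9(L), so W
n=13: →0(L), so W
n=14: →7(W), 12(W), 13(W) — all W, so L
n=15: →14(L), so W
n=16: →14(L), so W
n=17: →0(L), so W
n=18: →9(L), so W
n=19: →0(L), so W
n=20: →10(W), 15(W), 16(W), 18(W), 19(W) — all W, so L
n=21: →14(L), so W
n=22: →20(L), so W
n=23: →0(L), so W
n=24: →20(L), so W
n=25: →20(L), so W
n=26: →13(W), 24(W), 25(W) — all W, so L
n=27: →26(L), so W
n=28: →14(L), so W
n=29: →0(L), so W
n=30: →20(L), so W
n=31: →0(L), so W
n=32: →16(W), 24(W), 28(W), 30(W), 31(W) — all W, so L
n=33: →32(L), so W
n=34: →32(L), so W
Reading off the rows marked L gives the requested list; there are 8 such values of n.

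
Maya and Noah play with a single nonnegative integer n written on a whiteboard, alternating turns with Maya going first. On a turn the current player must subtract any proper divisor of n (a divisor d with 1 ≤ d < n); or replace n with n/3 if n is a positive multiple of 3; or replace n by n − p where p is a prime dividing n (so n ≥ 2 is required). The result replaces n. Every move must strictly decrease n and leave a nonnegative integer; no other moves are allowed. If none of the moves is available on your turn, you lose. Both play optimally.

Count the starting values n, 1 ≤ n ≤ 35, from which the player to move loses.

8

Work bottom-up. With no move the player to move loses. Otherwise the position is W if at least one move leads to an L position for the opponent, and L if every move leads to a W.
n=0: no move → L
n=1: no move → L
n=2: →0(L), so W
n=3: →0(L), so W
n=4: →2(W), 3(W) — all W, so L
n=5: →0(L), so W
n=6: →4(L), so W
n=7: →0(L), so W
n=8: →4(L), so W
n=9: →3(W), 6(W), 8(W) — all W, so L
n=10: →9(L), so W
n=11: →0(L), so W
n=12: →4(L), so W
n=13: →0(L), so W
n=14: →7(W), 12(W), 13(W) — all W, so L
n=15: →14(L), so W
n=16: →14(L), so W
n=17: →0(L), so W
n=18: →9(L), so W
n=19: →0(L), so W
n=20: →10(W), 15(W), 16(W), 18(W), 19(W) — all W, so L
n=21: →14(L), so W
n=22: →20(L), so W
n=23: →0(L), so W
n=24: →20(L), so W
n=25: →20(L), so W
n=26: →13(W), 24(W), 25(W) — all W, so L
n=27: →9(L), so W
n=28: →14(L), so W
n=29: →0(L), so W
n=30: →20(L), so W
n=31: →0(L), so W
n=32: →16(W), 24(W), 28(W), 30(W), 31(W) — all W, so L
n=33: →32(L), so W
n=34: →32(L), so W
n=35: →28(W), 30(W), 34(W) — all W, so L
L entries with 1 ≤ n ≤ 35 (n=0 is outside the asked range and is not counted): n = 1, 4, 9, 14, 20, 26, 32, 35; that makes 8.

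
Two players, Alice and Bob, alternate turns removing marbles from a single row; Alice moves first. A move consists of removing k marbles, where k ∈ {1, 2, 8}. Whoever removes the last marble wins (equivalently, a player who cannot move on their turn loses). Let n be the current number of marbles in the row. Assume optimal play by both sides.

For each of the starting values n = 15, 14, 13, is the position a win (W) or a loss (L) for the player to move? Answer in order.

Label each position W (a win for the player to move) or L (a loss). A position with no legal move is L; any other position is W exactly when some move reaches an L, and L when every move reaches a W.
n=0: no move → L
n=1: reaches L-position 0 → W
n=2: reaches L-position 0 → W
n=3: only reaches 2(W), 1(W), all W → L
n=4: reaches L-position 3 → W
n=5: reaches L-position 3 → W
n=6: only reaches 5(W), 4(W), all W → L
n=7: reaches L-position 6 → W
n=8: reaches L-position 6 → W
n=9: only reaches 8(W), 7(W), 1(W), all W → L
n=10: reaches L-position 9 → W
n=11: reaches L-position 9 → W
n=12: only reaches 11(W), 10(W), 4(W), all W → L
n=13: reaches L-position 12 → W
n=14: reaches L-position 12 → W
n=15: only reaches 14(W), 13(W), 7(W), all W → L

15: L, 14: W, 13: W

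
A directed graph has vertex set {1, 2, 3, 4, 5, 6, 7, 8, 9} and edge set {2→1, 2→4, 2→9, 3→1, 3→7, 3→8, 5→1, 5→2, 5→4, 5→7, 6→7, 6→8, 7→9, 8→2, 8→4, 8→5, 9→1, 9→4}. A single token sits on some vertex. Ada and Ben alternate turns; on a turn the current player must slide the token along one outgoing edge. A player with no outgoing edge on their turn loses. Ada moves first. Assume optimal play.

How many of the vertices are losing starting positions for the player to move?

3

Positions with no move are L. A position that does have a move is losing for the player to move precisely when every available move leads to a winning position for the opponent. Fill in the labels:
Every edge goes from a vertex to one that appears earlier in the order 1, 4, 9, 2, 7, 5, 8, 6, 3, so processing vertices in that order labels each vertex after all of its successors.
1: no outgoing edge → L
4: no outgoing edge → L
9: can move to 4, which is L ⇒ W
2: can move to 4, which is L ⇒ W
7: the only move is to 9(W), a W ⇒ L
5: can move to 7, which is L ⇒ W
8: can move to 4, which is L ⇒ W
6: can move to 7, which is L ⇒ W
3: can move to 7, which is L ⇒ W
The L vertices are 1, 4, 7; that is 3 in all.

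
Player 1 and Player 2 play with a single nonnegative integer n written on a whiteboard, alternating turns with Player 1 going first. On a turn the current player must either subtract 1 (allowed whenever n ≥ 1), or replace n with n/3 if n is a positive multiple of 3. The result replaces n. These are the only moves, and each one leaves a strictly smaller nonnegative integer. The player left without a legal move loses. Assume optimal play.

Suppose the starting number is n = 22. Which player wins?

Compute win/loss labels from the base case upward. A position with no move is L. Any other position is W if it can reach an L in one move, else L.
n=0: no move → L
n=1: can move to 0, which is L ⇒ W
n=2: the only move is to 1(W), a W ⇒ L
n=3: can move to 2, which is L ⇒ W
n=4: the only move is to 3(W), a W ⇒ L
n=5: can move to 4, which is L ⇒ W
n=6: can move to 2, which is L ⇒ W
n=7: the only move is to 6(W), a W ⇒ L
n=8: can move to 7, which is L ⇒ W
n=9: moves to 3(W), 8(W); every one is W ⇒ L
n=10: can move to 9, which is L ⇒ W
n=11: the only move is to 10(W), a W ⇒ L
n=12: can move to 4, which is L ⇒ W
n=13: the only move is to 12(W), a W ⇒ L
n=14: can move to 13, which is L ⇒ W
n=15: moves to 5(W), 14(W); every one is W ⇒ L
n=16: can move to 15, which is L ⇒ W
n=17: the only move is to 16(W), a W ⇒ L
n=18: can move to 17, which is L ⇒ W
n=19: the only move is to 18(W), a W ⇒ L
n=20: can move to 19, which is L ⇒ W
n=21: can move to 7, which is L ⇒ W
n=22: the only move is to 21(W), a W ⇒ L
Every move from 22 reaches a W position, so the mover loses.

Player 2 wins.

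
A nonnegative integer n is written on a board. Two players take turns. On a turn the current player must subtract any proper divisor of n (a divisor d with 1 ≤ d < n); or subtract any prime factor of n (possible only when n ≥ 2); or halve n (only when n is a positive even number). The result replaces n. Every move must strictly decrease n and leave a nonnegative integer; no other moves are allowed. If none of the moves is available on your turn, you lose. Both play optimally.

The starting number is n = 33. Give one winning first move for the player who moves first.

Move to 32.

Positions with no move are L. A position that does have a move is losing for the player to move precisely when every available move leads to a winning position for the opponent. Fill in the labels:
n=0: no move → L
n=1: no move → L
n=2: W (go to 0, an L position)
n=3: W (go to 0, an L position)
n=4: L (options 2(W), 3(W) are all W)
n=5: W (go to 0, an L position)
n=6: W (go to 4, an L position)
n=7: W (go to 0, an L position)
n=8: W (go to 4, an L position)
n=9: L (options 6(W), 8(W) are all W)
n=10: W (go to 9, an L position)
n=11: W (go to 0, an L position)
n=12: W (go to 9, an L position)
n=13: W (go to 0, an L position)
n=14: L (options 7(W), 12(W), 13(W) are all W)
n=15: W (go to 14, an L position)
n=16: W (go to 14, an L position)
n=17: W (go to 0, an L position)
n=18: W (go to 9, an L position)
n=19: W (go to 0, an L position)
n=20: L (options 10(W), 15(W), 16(W), 18(W), 19(W) are all W)
n=21: W (go to 14, an L position)
n=22: W (go to 20, an L position)
n=23: W (go to 0, an L position)
n=24: W (go to 20, an L position)
n=25: W (go to 20, an L position)
n=26: L (options 13(W), 24(W), 25(W) are all W)
n=27: W (go to 26, an L position)
n=28: W (go to 14, an L position)
n=29: W (go to 0, an L position)
n=30: W (go to 20, an L position)
n=31: W (go to 0, an L position)
n=32: L (options 16(W), 24(W), 28(W), 30(W), 31(W) are all W)
n=33: W (go to 32, an L position)
From 33, the L positions reachable in one move are: 32.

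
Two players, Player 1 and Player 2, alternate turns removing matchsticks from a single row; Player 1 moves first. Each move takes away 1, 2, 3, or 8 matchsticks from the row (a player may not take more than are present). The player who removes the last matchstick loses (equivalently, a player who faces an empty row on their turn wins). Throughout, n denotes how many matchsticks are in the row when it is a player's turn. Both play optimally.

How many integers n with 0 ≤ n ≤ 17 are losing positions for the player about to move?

Work bottom-up. With no move the player to move wins. Otherwise the position is W if at least one move leads to an L position for the opponent, and L if every move leads to a W.
n=0: no move; the opponent has just taken the last matchstick and therefore loses → W
n=1: →0(W) only, which is W, so L
n=2: →1(L), so W
n=3: →1(L), so W
n=4: →1(L), so W
n=5: →4(W), 3(W), 2(W) — all W, so L
n=6: →5(L), so W
n=7: →5(L), so W
n=8: →5(L), so W
n=9: →1(L), so W
n=10: →9(W), 8(W), 7(W), 2(W) — all W, so L
n=11: →10(L), so W
n=12: →10(L), so W
n=13: →10(L), so W
n=14: →13(W), 12(W), 11(W), 6(W) — all W, so L
n=15: →14(L), so W
n=16: →14(L), so W
n=17: →14(L), so W
L entries with 0 ≤ n ≤ 17: n = 1, 5, 10, 14; that makes 4.

4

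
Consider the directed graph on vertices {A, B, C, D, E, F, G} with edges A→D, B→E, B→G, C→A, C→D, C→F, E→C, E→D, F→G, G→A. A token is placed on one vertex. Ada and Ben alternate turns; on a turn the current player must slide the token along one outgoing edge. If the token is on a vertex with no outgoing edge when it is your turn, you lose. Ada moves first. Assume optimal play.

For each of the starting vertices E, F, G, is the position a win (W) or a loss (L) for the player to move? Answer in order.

E: W, F: W, G: L

Positions with no move are L. A position that does have a move is losing for the player to move precisely when every available move leads to a winning position for the opponent. Fill in the labels:
Every edge goes from a vertex to one that appears earlier in the order D, A, G, F, C, E, B, so processing vertices in that order labels each vertex after all of its successors.
D: no outgoing edge → L
A: can move to D, which is L ⇒ W
G: the only move is to A(W), a W ⇒ L
F: can move to G, which is L ⇒ W
C: can move to D, which is L ⇒ W
E: can move to D, which is L ⇒ W
B: can move to G, which is L ⇒ W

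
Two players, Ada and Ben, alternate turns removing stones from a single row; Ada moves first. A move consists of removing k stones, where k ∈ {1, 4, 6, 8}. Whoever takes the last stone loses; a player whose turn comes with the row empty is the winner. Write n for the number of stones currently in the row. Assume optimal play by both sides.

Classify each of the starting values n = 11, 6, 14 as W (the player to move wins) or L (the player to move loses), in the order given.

11: W, 6: L, 14: W

Positions with no move are W. A position that does have a move is losing for the player to move precisely when every available move leads to a winning position for the opponent. Fill in the labels:
n=0: no move; the opponent has just taken the last stone and therefore loses → W
n=1: the only move is to 0(W), a W ⇒ L
n=2: can move to 1, which is L ⇒ W
n=3: the only move is to 2(W), a W ⇒ L
n=4: can move to 3, which is L ⇒ W
n=5: can move to 1, which is L ⇒ W
n=6: moves to 5(W), 2(W), 0(W); every one is W ⇒ L
n=7: can move to 6, which is L ⇒ W
n=8: moves to 7(W), 4(W), 2(W), 0(W); every one is W ⇒ L
n=9: can move to 8, which is L ⇒ W
n=10: can move to 6, which is L ⇒ W
n=11: can move to 3, which is L ⇒ W
n=12: can move to 8, which is L ⇒ W
n=13: moves to 12(W), 9(W), 7(W), 5(W); every one is W ⇒ L
n=14: can move to 13, which is L ⇒ W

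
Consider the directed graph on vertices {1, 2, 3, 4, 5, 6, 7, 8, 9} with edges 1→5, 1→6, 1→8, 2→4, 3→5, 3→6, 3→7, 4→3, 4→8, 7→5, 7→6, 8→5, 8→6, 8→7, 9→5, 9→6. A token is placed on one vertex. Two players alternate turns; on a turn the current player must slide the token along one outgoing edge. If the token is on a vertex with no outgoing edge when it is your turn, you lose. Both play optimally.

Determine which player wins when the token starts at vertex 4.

The second player wins.

Label each position W (a win for the player to move) or L (a loss). A position with no legal move is L; any other position is W exactly when some move reaches an L, and L when every move reaches a W.
Every edge goes from a vertex to one that appears earlier in the order 6, 5, 7, 8, 1, 3, 4, 9, 2, so processing vertices in that order labels each vertex after all of its successors.
6: no outgoing edge → L
5: no outgoing edge → L
7: →5(L), so W
8: →5(L), so W
1: →5(L), so W
3: →5(L), so W
4: →3(W), 8(W) — all W, so L
9: →5(L), so W
2: →4(L), so W
Every move from 4 reaches a W position, so the mover loses.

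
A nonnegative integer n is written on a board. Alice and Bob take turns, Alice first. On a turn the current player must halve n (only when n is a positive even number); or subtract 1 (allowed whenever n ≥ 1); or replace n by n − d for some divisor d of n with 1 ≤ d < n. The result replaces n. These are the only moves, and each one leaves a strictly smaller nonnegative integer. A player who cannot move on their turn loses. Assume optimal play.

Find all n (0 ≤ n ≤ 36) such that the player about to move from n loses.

0, 2, 5, 7, 9, 11, 13, 15, 17, 19, 21, 23, 25, 27, 29, 31, 33, 35

Classify positions by backward induction: terminal positions (no move available) are L. From any other position, the mover wins iff some move reaches an L.
n=0: no move → L
n=1: →0(L), so W
n=2: →1(W) only, which is W, so L
n=3: →2(L), so W
n=4: →2(L), so W
n=5: →4(W) only, which is W, so L
n=6: →5(L), so W
n=7: →6(W) only, which is W, so L
n=8: →7(L), so W
n=9: →6(W), 8(W) — all W, so L
n=10: →5(L), so W
n=11: →10(W) only, which is W, so L
n=12: →9(L), so W
n=13: →12(W) only, which is W, so L
n=14: →7(L), so W
n=15: →10(W), 12(W), 14(W) — all W, so L
n=16: →15(L), so W
n=17: →16(W) only, which is W, so L
n=18: →9(L), so W
n=19: →18(W) only, which is W, so L
n=20: →15(L), so W
n=21: →14(W), 18(W), 20(W) — all W, so L
n=22: →11(L), so W
n=23: →22(W) only, which is W, so L
n=24: →21(L), so W
n=25: →20(W), 24(W) — all W, so L
n=26: →13(L), so W
n=27: →18(W), 24(W), 26(W) — all W, so L
n=28: →21(L), so W
n=29: →28(W) only, which is W, so L
n=30: →15(L), so W
n=31: →30(W) only, which is W, so L
n=32: →31(L), so W
n=33: →22(W), 30(W), 32(W) — all W, so L
n=34: →17(L), so W
n=35: →28(W), 30(W), 34(W) — all W, so L
n=36: →27(L), so W
Reading off the rows marked L gives the requested list; there are 18 such values of n.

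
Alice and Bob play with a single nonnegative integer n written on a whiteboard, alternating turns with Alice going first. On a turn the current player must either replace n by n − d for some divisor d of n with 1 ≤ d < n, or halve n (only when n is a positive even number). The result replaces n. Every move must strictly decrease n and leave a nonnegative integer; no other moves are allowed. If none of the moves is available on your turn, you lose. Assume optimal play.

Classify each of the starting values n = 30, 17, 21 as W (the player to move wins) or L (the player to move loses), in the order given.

Build the W/L table. Terminal = L. A non-terminal position is W if it has a move to some L; otherwise it is L.
n=0: no move → L
n=1: no move → L
n=2: →1(L), so W
n=3: →2(W) only, which is W, so L
n=4: →3(L), so W
n=5: →4(W) only, which is W, so L
n=6: →3(L), so W
n=7: →6(W) only, which is W, so L
n=8: →7(L), so W
n=9: →6(W), 8(W) — all W, so L
n=10: →5(L), so W
n=11: →10(W) only, which is W, so L
n=12: →9(L), so W
n=13: →12(W) only, which is W, so L
n=14: →7(L), so W
n=15: →10(W), 12(W), 14(W) — all W, so L
n=16: →15(L), so W
n=17: →16(W) only, which is W, so L
n=18: →9(L), so W
n=19: →18(W) only, which is W, so L
n=20: →15(L), so W
n=21: →14(W), 18(W), 20(W) — all W, so L
n=22: →11(L), so W
n=23: →22(W) only, which is W, so L
n=24: →21(L), so W
n=25: →20(W), 24(W) — all W, so L
n=26: →13(L), so W
n=27: →18(W), 24(W), 26(W) — all W, so L
n=28: →21(L), so W
n=29: →28(W) only, which is W, so L
n=30: →15(L), so W

30: W, 17: L, 21: L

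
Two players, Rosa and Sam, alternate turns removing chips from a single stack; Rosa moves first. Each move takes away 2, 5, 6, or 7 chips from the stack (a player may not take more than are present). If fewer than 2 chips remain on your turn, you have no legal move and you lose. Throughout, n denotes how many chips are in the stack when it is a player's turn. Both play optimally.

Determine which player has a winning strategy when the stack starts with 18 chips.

Rosa wins.

Classify positions by backward induction: terminal positions (no move available) are L. From any other position, the mover wins iff some move reaches an L.
n=0: no move → L
n=1: no move → L
n=2: reaches L-position 0 → W
n=3: reaches L-position 1 → W
n=4: only reaches 2(W), which is W → L
n=5: reaches L-position 0 → W
n=6: reaches L-position 4 → W
n=7: reaches L-position 1 → W
n=8: reaches L-position 1 → W
n=9: reaches L-position 4 → W
n=10: reaches L-position 4 → W
n=11: reaches L-position 4 → W
n=12: only reaches 10(W), 7(W), 6(W), 5(W), all W → L
n=13: only reaches 11(W), 8(W), 7(W), 6(W), all W → L
n=14: reaches L-position 12 → W
n=15: reaches L-position 13 → W
n=16: only reaches 14(W), 11(W), 10(W), 9(W), all W → L
n=17: reaches L-position 12 → W
n=18: reaches L-position 16 → W
The starting position 18 is W: Rosa should remove 2, leaving 16, handing over an L position.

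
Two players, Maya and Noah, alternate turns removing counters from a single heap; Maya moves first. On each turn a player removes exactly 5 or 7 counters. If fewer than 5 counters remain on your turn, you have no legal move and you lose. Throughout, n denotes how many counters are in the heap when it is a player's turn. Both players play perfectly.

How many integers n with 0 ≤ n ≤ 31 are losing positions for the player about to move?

Build the W/L table. Terminal = L. A non-terminal position is W if it has a move to some L; otherwise it is L.
n=0: no move → L
n=1: no move → L
n=2: no move → L
n=3: no move → L
n=4: no move → L
n=5: reaches L-position 0 → W
n=6: reaches L-position 1 → W
n=7: reaches L-position 2 → W
n=8: reaches L-position 3 → W
n=9: reaches L-position 4 → W
n=10: reaches L-position 3 → W
n=11: reaches L-position 4 → W
n=12: only reaches 7(W), 5(W), all W → L
n=13: only reaches 8(W), 6(W), all W → L
n=14: only reaches 9(W), 7(W), all W → L
n=15: only reaches 10(W), 8(W), all W → L
n=16: only reaches 11(W), 9(W), all W → L
n=17: reaches L-position 12 → W
n=18: reaches L-position 13 → W
n=19: reaches L-position 14 → W
n=20: reaches L-position 15 → W
n=21: reaches L-position 16 → W
n=22: reaches L-position 15 → W
n=23: reaches L-position 16 → W
n=24: only reaches 19(W), 17(W), all W → L
n=25: only reaches 20(W), 18(W), all W → L
n=26: only reaches 21(W), 19(W), all W → L
n=27: only reaches 22(W), 20(W), all W → L
n=28: only reaches 23(W), 21(W), all W → L
n=29: reaches L-position 24 → W
n=30: reaches L-position 25 → W
n=31: reaches L-position 26 → W
L entries with 0 ≤ n ≤ 31: n = 0, 1, 2, 3, 4, 12, 13, 14, 15, 16, 24, 25, 26, 27, 28; that makes 15.

15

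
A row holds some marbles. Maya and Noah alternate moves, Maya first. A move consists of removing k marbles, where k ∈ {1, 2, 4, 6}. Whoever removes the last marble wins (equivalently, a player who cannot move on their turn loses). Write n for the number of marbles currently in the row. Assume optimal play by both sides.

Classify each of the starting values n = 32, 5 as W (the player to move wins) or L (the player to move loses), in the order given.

Label each position W (a win for the player to move) or L (a loss). A position with no legal move is L; any other position is W exactly when some move reaches an L, and L when every move reaches a W.
n=0: no move → L
n=1: can move to 0, which is L ⇒ W
n=2: can move to 0, which is L ⇒ W
n=3: moves to 2(W), 1(W); every one is W ⇒ L
n=4: can move to 3, which is L ⇒ W
n=5: can move to 3, which is L ⇒ W
n=6: can move to 0, which is L ⇒ W
n=7: can move to 3, which is L ⇒ W
n=8: moves to 7(W), 6(W), 4(W), 2(W); every one is W ⇒ L
n=9: can move to 8, which is L ⇒ W
n=10: can move to 8, which is L ⇒ W
n=11: moves to 10(W), 9(W), 7(W), 5(W); every one is W ⇒ L
n=12: can move to 11, which is L ⇒ W
n=13: can move to 11, which is L ⇒ W
n=14: can move to 8, which is L ⇒ W
n=15: can move to 11, which is L ⇒ W
n=16: moves to 15(W), 14(W), 12(W), 10(W); every one is W ⇒ L
n=17: can move to 16, which is L ⇒ W
n=18: can move to 16, which is L ⇒ W
n=19: moves to 18(W), 17(W), 15(W), 13(W); every one is W ⇒ L
n=20: can move to 19, which is L ⇒ W
n=21: can move to 19, which is L ⇒ W
n=22: can move to 16, which is L ⇒ W
n=23: can move to 19, which is L ⇒ W
n=24: moves to 23(W), 22(W), 20(W), 18(W); every one is W ⇒ L
n=25: can move to 24, which is L ⇒ W
n=26: can move to 24, which is L ⇒ W
n=27: moves to 26(W), 25(W), 23(W), 21(W); every one is W ⇒ L
n=28: can move to 27, which is L ⇒ W
n=29: can move to 27, which is L ⇒ W
n=30: can move to 24, which is L ⇒ W
n=31: can move to 27, which is L ⇒ W
n=32: moves to 31(W), 30(W), 28(W), 26(W); every one is W ⇒ L

32: L, 5: W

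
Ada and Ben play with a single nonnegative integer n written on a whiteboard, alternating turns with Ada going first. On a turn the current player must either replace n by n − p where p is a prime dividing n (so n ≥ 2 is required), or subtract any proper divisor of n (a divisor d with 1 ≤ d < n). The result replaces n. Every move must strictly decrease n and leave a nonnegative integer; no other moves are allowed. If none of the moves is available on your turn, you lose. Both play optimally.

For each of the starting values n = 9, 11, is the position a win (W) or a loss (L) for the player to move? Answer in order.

Positions with no move are L. A position that does have a move is losing for the player to move precisely when every available move leads to a winning position for the opponent. Fill in the labels:
n=0: no move → L
n=1: no move → L
n=2: →0(L), so W
n=3: →0(L), so W
n=4: →2(W), 3(W) — all W, so L
n=5: →0(L), so W
n=6: →4(L), so W
n=7: →0(L), so W
n=8: →4(L), so W
n=9: →6(W), 8(W) — all W, so L
n=10: →9(L), so W
n=11: →0(L), so W

9: L, 11: W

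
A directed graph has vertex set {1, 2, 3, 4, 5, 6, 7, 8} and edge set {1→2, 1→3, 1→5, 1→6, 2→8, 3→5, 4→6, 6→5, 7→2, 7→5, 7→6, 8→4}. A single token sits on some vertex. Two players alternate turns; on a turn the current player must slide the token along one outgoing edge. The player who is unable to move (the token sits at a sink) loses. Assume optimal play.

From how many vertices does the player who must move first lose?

3

Work bottom-up. With no move the player to move loses. Otherwise the position is W if at least one move leads to an L position for the opponent, and L if every move leads to a W.
Every edge goes from a vertex to one that appears earlier in the order 5, 6, 4, 8, 3, 2, 1, 7, so processing vertices in that order labels each vertex after all of its successors.
5: no outgoing edge → L
6: reaches L-position 5 → W
4: only reaches 6(W), which is W → L
8: reaches L-position 4 → W
3: reaches L-position 5 → W
2: only reaches 8(W), which is W → L
1: reaches L-position 2 → W
7: reaches L-position 2 → W
The L vertices are 2, 4, 5; that is 3 in all.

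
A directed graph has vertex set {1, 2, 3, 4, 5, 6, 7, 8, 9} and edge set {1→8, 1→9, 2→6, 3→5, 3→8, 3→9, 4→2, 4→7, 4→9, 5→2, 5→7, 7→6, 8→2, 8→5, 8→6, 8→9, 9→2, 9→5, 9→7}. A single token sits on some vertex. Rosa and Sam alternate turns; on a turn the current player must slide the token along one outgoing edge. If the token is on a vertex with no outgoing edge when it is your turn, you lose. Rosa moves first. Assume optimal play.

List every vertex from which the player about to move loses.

1, 4, 5, 6

Use the standard recursion: the mover loses at a terminal position; elsewhere, the mover wins exactly when some move hands the opponent an L position.
Every edge goes from a vertex to one that appears earlier in the order 6, 2, 7, 5, 9, 4, 8, 3, 1, so processing vertices in that order labels each vertex after all of its successors.
6: no outgoing edge → L
2: →6(L), so W
7: →6(L), so W
5: →7(W), 2(W) — all W, so L
9: →5(L), so W
4: →9(W), 7(W), 2(W) — all W, so L
8: →5(L), so W
3: →5(L), so W
1: →8(W), 9(W) — all W, so L
The losing starting vertices are exactly the entries labelled L in this table (4 of them).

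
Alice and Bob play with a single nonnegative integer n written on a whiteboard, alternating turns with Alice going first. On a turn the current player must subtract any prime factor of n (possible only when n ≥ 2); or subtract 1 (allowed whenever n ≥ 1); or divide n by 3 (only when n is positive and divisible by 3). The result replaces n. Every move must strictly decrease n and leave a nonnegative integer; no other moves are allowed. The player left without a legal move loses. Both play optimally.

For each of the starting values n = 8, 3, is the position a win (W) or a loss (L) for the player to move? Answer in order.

Label each position W (a win for the player to move) or L (a loss). A position with no legal move is L; any other position is W exactly when some move reaches an L, and L when every move reaches a W.
n=0: no move → L
n=1: →0(L), so W
n=2: →0(L), so W
n=3: →0(L), so W
n=4: →2(W), 3(W) — all W, so L
n=5: →0(L), so W
n=6: →4(L), so W
n=7: →0(L), so W
n=8: →6(W), 7(W) — all W, so L

8: L, 3: W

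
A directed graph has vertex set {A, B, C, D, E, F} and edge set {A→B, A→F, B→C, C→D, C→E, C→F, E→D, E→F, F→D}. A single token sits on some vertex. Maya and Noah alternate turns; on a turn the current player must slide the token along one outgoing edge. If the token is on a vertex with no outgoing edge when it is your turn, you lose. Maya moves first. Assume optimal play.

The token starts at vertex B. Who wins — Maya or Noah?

Noah wins.

Work bottom-up. With no move the player to move loses. Otherwise the position is W if at least one move leads to an L position for the opponent, and L if every move leads to a W.
Every edge goes from a vertex to one that appears earlier in the order D, F, E, C, B, A, so processing vertices in that order labels each vertex after all of its successors.
D: no outgoing edge → L
F: W (go to D, an L position)
E: W (go to D, an L position)
C: W (go to D, an L position)
B: L (sole option C(W) is W)
A: W (go to B, an L position)
The starting position B is L: whatever Maya does, the opponent receives a W position.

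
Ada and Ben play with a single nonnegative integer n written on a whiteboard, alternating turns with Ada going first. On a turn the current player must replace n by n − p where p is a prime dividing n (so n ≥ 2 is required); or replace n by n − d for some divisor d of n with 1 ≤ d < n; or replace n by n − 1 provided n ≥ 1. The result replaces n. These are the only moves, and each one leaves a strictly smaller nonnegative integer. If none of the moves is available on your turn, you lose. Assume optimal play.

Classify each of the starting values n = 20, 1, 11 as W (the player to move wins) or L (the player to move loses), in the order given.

Label each position W (a win for the player to move) or L (a loss). A position with no legal move is L; any other position is W exactly when some move reaches an L, and L when every move reaches a W.
n=0: no move → L
n=1: →0(L), so W
n=2: →0(L), so W
n=3: →0(L), so W
n=4: →2(W), 3(W) — all W, so L
n=5: →0(L), so W
n=6: →4(L), so W
n=7: →0(L), so W
n=8: →4(L), so W
n=9: →6(W), 8(W) — all W, so L
n=10: →9(L), so W
n=11: →0(L), so W
n=12: →9(L), so W
n=13: →0(L), so W
n=14: →7(W), 12(W), 13(W) — all W, so L
n=15: →14(L), so W
n=16: →14(L), so W
n=17: →0(L), so W
n=18: →9(L), so W
n=19: →0(L), so W
n=20: →10(W), 15(W), 16(W), 18(W), 19(W) — all W, so L

20: L, 1: W, 11: W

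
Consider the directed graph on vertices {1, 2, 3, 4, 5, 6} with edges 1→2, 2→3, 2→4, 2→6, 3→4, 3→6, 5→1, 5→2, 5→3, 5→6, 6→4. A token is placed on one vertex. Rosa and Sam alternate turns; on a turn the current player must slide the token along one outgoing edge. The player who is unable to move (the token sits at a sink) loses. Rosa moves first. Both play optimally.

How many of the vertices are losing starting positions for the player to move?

Label each position W (a win for the player to move) or L (a loss). A position with no legal move is L; any other position is W exactly when some move reaches an L, and L when every move reaches a W.
Every edge goes from a vertex to one that appears earlier in the order 4, 6, 3, 2, 1, 5, so processing vertices in that order labels each vertex after all of its successors.
4: no outgoing edge → L
6: reaches L-position 4 → W
3: reaches L-position 4 → W
2: reaches L-position 4 → W
1: only reaches 2(W), which is W → L
5: reaches L-position 1 → W
The L vertices are 1, 4; that is 2 in all.

2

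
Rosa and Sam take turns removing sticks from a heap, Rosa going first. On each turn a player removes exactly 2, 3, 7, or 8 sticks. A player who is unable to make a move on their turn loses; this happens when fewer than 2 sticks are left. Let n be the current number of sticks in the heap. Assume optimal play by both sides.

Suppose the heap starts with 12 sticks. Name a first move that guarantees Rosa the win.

Remove 2, leaving 10.

Classify positions by backward induction: terminal positions (no move available) are L. From any other position, the mover wins iff some move reaches an L.
n=0: no move → L
n=1: no move → L
n=2: can move to 0, which is L ⇒ W
n=3: can move to 1, which is L ⇒ W
n=4: can move to 1, which is L ⇒ W
n=5: moves to 3(W), 2(W); every one is W ⇒ L
n=6: moves to 4(W), 3(W); every one is W ⇒ L
n=7: can move to 5, which is L ⇒ W
n=8: can move to 6, which is L ⇒ W
n=9: can move to 6, which is L ⇒ W
n=10: moves to 8(W), 7(W), 3(W), 2(W); every one is W ⇒ L
n=11: moves to 9(W), 8(W), 4(W), 3(W); every one is W ⇒ L
n=12: can move to 10, which is L ⇒ W
From 12, the L positions reachable in one move are: 10, 5. Any move reaching one of these is winning.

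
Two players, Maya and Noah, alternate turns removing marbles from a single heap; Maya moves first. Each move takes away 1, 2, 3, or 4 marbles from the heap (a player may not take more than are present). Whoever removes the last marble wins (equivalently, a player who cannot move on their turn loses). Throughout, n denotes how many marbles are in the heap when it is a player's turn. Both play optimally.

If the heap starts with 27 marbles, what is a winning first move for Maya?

Label each position W (a win for the player to move) or L (a loss). A position with no legal move is L; any other position is W exactly when some move reaches an L, and L when every move reaches a W.
n=0: no move → L
n=1: →0(L), so W
n=2: →0(L), so W
n=3: →0(L), so W
n=4: →0(L), so W
n=5: →4(W), 3(W), 2(W), 1(W) — all W, so L
n=6: →5(L), so W
n=7: →5(L), so W
n=8: →5(L), so W
n=9: →5(L), so W
n=10: →9(W), 8(W), 7(W), 6(W) — all W, so L
n=11: →10(L), so W
n=12: →10(L), so W
n=13: →10(L), so W
n=14: →10(L), so W
n=15: →14(W), 13(W), 12(W), 11(W) — all W, so L
n=16: →15(L), so W
n=17: →15(L), so W
n=18: →15(L), so W
n=19: →15(L), so W
n=20: →19(W), 18(W), 17(W), 16(W) — all W, so L
n=21: →20(L), so W
n=22: →20(L), so W
n=23: →20(L), so W
n=24: →20(L), so W
n=25: →24(W), 23(W), 22(W), 21(W) — all W, so L
n=26: →25(L), so W
n=27: →25(L), so W
From 27, the L positions reachable in one move are: 25.

Remove 2, leaving 25.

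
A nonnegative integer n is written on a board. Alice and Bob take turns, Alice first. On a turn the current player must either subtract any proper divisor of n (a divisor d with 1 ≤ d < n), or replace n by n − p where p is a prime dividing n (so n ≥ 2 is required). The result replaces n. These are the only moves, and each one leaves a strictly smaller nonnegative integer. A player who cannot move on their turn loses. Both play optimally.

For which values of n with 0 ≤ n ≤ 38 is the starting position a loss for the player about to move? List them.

Compute win/loss labels from the base case upward. A position with no move is L. Any other position is W if it can reach an L in one move, else L.
n=0: no move → L
n=1: no move → L
n=2: can move to 0, which is L ⇒ W
n=3: can move to 0, which is L ⇒ W
n=4: moves to 2(W), 3(W); every one is W ⇒ L
n=5: can move to 0, which is L ⇒ W
n=6: can move to 4, which is L ⇒ W
n=7: can move to 0, which is L ⇒ W
n=8: can move to 4, which is L ⇒ W
n=9: moves to 6(W), 8(W); every one is W ⇒ L
n=10: can move to 9, which is L ⇒ W
n=11: can move to 0, which is L ⇒ W
n=12: can move to 9, which is L ⇒ W
n=13: can move to 0, which is L ⇒ W
n=14: moves to 7(W), 12(W), 13(W); every one is W ⇒ L
n=15: can move to 14, which is L ⇒ W
n=16: can move to 14, which is L ⇒ W
n=17: can move to 0, which is L ⇒ W
n=18: can move to 9, which is L ⇒ W
n=19: can move to 0, which is L ⇒ W
n=20: moves to 10(W), 15(W), 16(W), 18(W), 19(W); every one is W ⇒ L
n=21: can move to 14, which is L ⇒ W
n=22: can move to 20, which is L ⇒ W
n=23: can move to 0, which is L ⇒ W
n=24: can move to 20, which is L ⇒ W
n=25: can move to 20, which is L ⇒ W
n=26: moves to 13(W), 24(W), 25(W); every one is W ⇒ L
n=27: can move to 26, which is L ⇒ W
n=28: can move to 14, which is L ⇒ W
n=29: can move to 0, which is L ⇒ W
n=30: can move to 20, which is L ⇒ W
n=31: can move to 0, which is L ⇒ W
n=32: moves to 16(W), 24(W), 28(W), 30(W), 31(W); every one is W ⇒ L
n=33: can move to 32, which is L ⇒ W
n=34: can move to 32, which is L ⇒ W
n=35: moves to 28(W), 30(W), 34(W); every one is W ⇒ L
n=36: can move to 32, which is L ⇒ W
n=37: can move to 0, which is L ⇒ W
n=38: moves to 19(W), 36(W), 37(W); every one is W ⇒ L
The losing starting values of n are exactly the entries labelled L in this table (10 of them).

0, 1, 4, 9, 14, 20, 26, 32, 35, 38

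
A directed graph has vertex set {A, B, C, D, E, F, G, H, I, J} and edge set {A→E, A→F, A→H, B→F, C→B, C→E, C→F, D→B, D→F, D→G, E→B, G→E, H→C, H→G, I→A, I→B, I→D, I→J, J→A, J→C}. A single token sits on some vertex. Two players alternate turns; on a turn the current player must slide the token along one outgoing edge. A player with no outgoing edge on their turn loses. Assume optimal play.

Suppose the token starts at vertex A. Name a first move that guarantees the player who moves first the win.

Label each position W (a win for the player to move) or L (a loss). A position with no legal move is L; any other position is W exactly when some move reaches an L, and L when every move reaches a W.
Every edge goes from a vertex to one that appears earlier in the order F, B, E, G, C, H, A, J, D, I, so processing vertices in that order labels each vertex after all of its successors.
F: no outgoing edge → L
B: reaches L-position F → W
E: only reaches B(W), which is W → L
G: reaches L-position E → W
C: reaches L-position E → W
H: only reaches C(W), G(W), all W → L
A: reaches L-position H → W
J: only reaches A(W), C(W), all W → L
D: reaches L-position F → W
I: reaches L-position J → W
From A, the L positions reachable in one move are: H, E, F. Any move reaching one of these is winning.

Move to H.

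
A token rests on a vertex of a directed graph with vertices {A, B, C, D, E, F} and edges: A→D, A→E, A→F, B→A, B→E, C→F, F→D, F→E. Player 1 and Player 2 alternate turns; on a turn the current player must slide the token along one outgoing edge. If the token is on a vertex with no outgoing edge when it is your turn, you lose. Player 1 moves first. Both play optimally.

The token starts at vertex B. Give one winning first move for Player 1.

Use the standard recursion: the mover loses at a terminal position; elsewhere, the mover wins exactly when some move hands the opponent an L position.
Every edge goes from a vertex to one that appears earlier in the order D, E, F, A, C, B, so processing vertices in that order labels each vertex after all of its successors.
D: no outgoing edge → L
E: no outgoing edge → L
F: W (go to E, an L position)
A: W (go to E, an L position)
C: L (sole option F(W) is W)
B: W (go to E, an L position)
From B, the L positions reachable in one move are: E.

Move to E.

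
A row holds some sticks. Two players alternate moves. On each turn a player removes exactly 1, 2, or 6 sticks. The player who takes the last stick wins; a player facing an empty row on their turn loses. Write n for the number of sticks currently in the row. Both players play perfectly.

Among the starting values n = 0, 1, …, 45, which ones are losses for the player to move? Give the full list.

Label each position W (a win for the player to move) or L (a loss). A position with no legal move is L; any other position is W exactly when some move reaches an L, and L when every move reaches a W.
n=0: no move → L
n=1: W (go to 0, an L position)
n=2: W (go to 0, an L position)
n=3: L (options 2(W), 1(W) are all W)
n=4: W (go to 3, an L position)
n=5: W (go to 3, an L position)
n=6: W (go to 0, an L position)
n=7: L (options 6(W), 5(W), 1(W) are all W)
n=8: W (go to 7, an L position)
n=9: W (go to 7, an L position)
n=10: L (options 9(W), 8(W), 4(W) are all W)
n=11: W (go to 10, an L position)
n=12: W (go to 10, an L position)
n=13: W (go to 7, an L position)
n=14: L (options 13(W), 12(W), 8(W) are all W)
n=15: W (go to 14, an L position)
n=16: W (go to 14, an L position)
n=17: L (options 16(W), 15(W), 11(W) are all W)
n=18: W (go to 17, an L position)
n=19: W (go to 17, an L position)
n=20: W (go to 14, an L position)
n=21: L (options 20(W), 19(W), 15(W) are all W)
n=22: W (go to 21, an L position)
n=23: W (go to 21, an L position)
n=24: L (options 23(W), 22(W), 18(W) are all W)
n=25: W (go to 24, an L position)
n=26: W (go to 24, an L position)
n=27: W (go to 21, an L position)
n=28: L (options 27(W), 26(W), 22(W) are all W)
n=29: W (go to 28, an L position)
n=30: W (go to 28, an L position)
n=31: L (options 30(W), 29(W), 25(W) are all W)
n=32: W (go to 31, an L position)
n=33: W (go to 31, an L position)
n=34: W (go to 28, an L position)
n=35: L (options 34(W), 33(W), 29(W) are all W)
n=36: W (go to 35, an L position)
n=37: W (go to 35, an L position)
n=38: L (options 37(W), 36(W), 32(W) are all W)
n=39: W (go to 38, an L position)
n=40: W (go to 38, an L position)
n=41: W (go to 35, an L position)
n=42: L (options 41(W), 40(W), 36(W) are all W)
n=43: W (go to 42, an L position)
n=44: W (go to 42, an L position)
n=45: L (options 44(W), 43(W), 39(W) are all W)
Reading off the rows marked L gives the requested list; there are 14 such values of n.

0, 3, 7, 10, 14, 17, 21, 24, 28, 31, 35, 38, 42, 45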